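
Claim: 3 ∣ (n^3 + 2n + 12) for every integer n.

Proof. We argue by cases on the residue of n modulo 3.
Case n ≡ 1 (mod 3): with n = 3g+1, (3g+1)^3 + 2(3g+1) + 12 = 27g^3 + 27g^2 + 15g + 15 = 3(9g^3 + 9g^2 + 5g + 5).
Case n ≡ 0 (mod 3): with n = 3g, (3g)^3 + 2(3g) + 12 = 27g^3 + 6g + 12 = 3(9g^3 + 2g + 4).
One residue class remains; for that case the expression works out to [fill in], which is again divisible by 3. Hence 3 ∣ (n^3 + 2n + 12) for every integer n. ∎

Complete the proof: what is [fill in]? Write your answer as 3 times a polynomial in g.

The residues treated are {1, 0}, so the missing case is n ≡ 2 (mod 3); write n = 3g+2.
Then (3g+2)^3 + 2(3g+2) + 12 = 27g^3 + 54g^2 + 42g + 24 = 3(9g^3 + 18g^2 + 14g + 8).

3(9g^3 + 18g^2 + 14g + 8)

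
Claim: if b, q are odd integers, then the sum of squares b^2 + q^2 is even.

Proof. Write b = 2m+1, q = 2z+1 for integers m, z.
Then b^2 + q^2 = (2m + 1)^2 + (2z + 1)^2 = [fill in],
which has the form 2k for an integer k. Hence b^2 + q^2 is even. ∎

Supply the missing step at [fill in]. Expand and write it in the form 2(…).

Expanding: (2m + 1)^2 + (2z + 1)^2 = 4m^2 + 4m + 4z^2 + 4z + 2.
Every term is even; pulling out the factor of 2 gives 2(2m^2 + 2m + 2z^2 + 2z + 1).

2(2m^2 + 2m + 2z^2 + 2z + 1)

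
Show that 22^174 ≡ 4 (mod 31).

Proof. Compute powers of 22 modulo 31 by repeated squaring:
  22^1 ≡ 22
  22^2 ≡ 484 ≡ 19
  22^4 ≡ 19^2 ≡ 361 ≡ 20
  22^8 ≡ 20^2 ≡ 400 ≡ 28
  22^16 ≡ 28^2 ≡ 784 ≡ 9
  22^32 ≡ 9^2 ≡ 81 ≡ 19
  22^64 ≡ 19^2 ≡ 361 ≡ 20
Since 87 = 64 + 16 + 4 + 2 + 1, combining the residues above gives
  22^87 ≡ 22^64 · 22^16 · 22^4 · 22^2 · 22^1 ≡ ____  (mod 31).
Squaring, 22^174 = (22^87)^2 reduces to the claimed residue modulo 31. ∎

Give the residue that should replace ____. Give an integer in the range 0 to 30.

22^64 · 22^16 · 22^4 · 22^2 · 22^1 ≡ 20 · 9 · 20 · 19 · 22 = 1504800.
1504800 mod 31 = 29, so 22^87 ≡ 29 (mod 31).

29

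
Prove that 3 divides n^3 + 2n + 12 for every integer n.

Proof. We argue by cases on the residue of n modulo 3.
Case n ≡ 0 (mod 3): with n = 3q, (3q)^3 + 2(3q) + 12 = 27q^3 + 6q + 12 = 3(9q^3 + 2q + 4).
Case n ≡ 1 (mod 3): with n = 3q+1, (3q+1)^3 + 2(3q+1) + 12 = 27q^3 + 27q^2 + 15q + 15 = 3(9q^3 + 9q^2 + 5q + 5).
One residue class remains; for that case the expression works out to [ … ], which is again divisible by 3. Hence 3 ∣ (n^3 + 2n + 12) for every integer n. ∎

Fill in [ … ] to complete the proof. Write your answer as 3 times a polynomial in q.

Only n ≡ 2 (mod 3) is unaccounted for. Put n = 3q+2:
(3q+2)^3 + 2(3q+2) + 12 expands to 27q^3 + 54q^2 + 42q + 24,
and factoring out 3 leaves 3(9q^3 + 18q^2 + 14q + 8).

3(9q^3 + 18q^2 + 14q + 8)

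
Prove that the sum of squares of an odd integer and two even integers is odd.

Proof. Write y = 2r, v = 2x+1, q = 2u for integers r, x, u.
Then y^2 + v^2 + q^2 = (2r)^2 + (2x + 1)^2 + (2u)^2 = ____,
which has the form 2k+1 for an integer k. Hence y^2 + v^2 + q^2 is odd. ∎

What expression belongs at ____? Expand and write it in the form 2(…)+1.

2(2r^2 + 2u^2 + 2x^2 + 2x) + 1

(2r)^2 + (2x + 1)^2 + (2u)^2 = 4r^2 + 4u^2 + 4x^2 + 4x + 1
= 2(2r^2 + 2u^2 + 2x^2 + 2x) + 1.
Since 2r^2 + 2u^2 + 2x^2 + 2x is an integer, the sum of squares is of the form 2k+1 for an integer k.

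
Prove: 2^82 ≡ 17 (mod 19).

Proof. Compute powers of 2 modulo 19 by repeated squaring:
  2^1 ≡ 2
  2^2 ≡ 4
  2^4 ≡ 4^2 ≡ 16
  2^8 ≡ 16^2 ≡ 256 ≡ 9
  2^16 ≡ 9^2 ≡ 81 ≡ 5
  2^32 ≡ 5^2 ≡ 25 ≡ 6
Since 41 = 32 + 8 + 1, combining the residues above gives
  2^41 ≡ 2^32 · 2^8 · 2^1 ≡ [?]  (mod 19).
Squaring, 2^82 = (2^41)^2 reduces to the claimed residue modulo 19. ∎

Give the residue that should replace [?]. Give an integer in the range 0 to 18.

2^32 · 2^8 · 2^1 ≡ 6 · 9 · 2 = 108.
108 mod 19 = 13, so 2^41 ≡ 13 (mod 19).

13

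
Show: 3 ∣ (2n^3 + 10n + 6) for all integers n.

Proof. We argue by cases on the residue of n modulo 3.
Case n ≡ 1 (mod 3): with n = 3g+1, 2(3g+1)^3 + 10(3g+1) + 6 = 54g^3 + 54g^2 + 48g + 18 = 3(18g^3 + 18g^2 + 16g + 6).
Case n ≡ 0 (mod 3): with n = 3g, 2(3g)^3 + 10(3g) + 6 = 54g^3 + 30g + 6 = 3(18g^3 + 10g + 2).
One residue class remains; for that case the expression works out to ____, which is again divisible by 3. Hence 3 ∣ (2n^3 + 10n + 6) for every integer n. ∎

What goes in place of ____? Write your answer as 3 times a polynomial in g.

Only n ≡ 2 (mod 3) is unaccounted for. Put n = 3g+2:
2(3g+2)^3 + 10(3g+2) + 6 expands to 54g^3 + 108g^2 + 102g + 42,
and factoring out 3 leaves 3(18g^3 + 36g^2 + 34g + 14).

3(18g^3 + 36g^2 + 34g + 14)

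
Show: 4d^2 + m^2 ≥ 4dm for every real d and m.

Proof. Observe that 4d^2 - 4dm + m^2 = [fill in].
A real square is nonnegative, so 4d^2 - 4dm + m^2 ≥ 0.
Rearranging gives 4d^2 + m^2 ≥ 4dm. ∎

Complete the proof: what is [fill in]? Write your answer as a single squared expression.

(2d - m)^2

4d^2 - 4dm + m^2 is a perfect-square trinomial: the outer terms are (2d)^2 and (m)^2, and the cross term is -2·2d·m.
So 4d^2 - 4dm + m^2 = (2d - m)^2 ≥ 0.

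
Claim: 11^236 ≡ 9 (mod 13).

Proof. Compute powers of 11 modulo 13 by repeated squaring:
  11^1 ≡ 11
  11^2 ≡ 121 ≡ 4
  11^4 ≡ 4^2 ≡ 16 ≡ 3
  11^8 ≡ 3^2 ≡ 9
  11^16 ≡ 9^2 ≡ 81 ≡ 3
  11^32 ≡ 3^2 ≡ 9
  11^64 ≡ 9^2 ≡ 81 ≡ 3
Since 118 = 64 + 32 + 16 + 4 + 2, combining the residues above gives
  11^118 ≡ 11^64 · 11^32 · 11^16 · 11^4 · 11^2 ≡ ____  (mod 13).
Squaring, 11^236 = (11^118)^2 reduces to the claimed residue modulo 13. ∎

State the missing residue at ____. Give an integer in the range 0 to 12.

11^64 · 11^32 · 11^16 · 11^4 · 11^2 ≡ 3 · 9 · 3 · 3 · 4 = 972.
972 mod 13 = 10, so 11^118 ≡ 10 (mod 13).

10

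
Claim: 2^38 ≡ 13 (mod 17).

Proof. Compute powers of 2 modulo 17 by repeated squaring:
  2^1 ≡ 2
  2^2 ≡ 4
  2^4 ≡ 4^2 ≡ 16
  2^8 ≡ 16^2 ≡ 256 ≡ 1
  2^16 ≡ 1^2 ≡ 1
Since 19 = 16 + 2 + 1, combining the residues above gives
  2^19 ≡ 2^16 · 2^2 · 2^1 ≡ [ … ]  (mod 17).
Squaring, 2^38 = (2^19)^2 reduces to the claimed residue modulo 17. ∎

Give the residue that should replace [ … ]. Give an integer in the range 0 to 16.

8

2^16 · 2^2 · 2^1 ≡ 1 · 4 · 2 = 8.
8 mod 17 = 8, so 2^19 ≡ 8 (mod 17).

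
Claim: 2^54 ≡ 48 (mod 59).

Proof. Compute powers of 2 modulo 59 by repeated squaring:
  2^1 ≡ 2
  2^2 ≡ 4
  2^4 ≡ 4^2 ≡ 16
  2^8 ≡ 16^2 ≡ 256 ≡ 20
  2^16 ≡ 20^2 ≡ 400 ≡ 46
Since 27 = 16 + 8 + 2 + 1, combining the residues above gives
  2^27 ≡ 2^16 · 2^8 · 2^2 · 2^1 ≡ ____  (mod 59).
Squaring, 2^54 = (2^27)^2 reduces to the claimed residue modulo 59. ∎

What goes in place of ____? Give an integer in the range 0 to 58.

44

Multiply the listed residues: 46 · 20 · 4 · 2 = 920 → 3680 → 7360.
Reducing modulo 59: 7360 = 124·59 + 44, so 2^27 ≡ 44.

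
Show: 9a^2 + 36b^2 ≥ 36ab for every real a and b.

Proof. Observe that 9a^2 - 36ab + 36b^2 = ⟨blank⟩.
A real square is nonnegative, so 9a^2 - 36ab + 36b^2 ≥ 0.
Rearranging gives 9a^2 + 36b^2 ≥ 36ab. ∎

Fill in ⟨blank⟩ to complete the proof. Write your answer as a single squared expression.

(3a - 6b)^2

9a^2 - 36ab + 36b^2 is a perfect-square trinomial: the outer terms are (3a)^2 and (6b)^2, and the cross term is -2·3a·6b.
So 9a^2 - 36ab + 36b^2 = (3a - 6b)^2 ≥ 0.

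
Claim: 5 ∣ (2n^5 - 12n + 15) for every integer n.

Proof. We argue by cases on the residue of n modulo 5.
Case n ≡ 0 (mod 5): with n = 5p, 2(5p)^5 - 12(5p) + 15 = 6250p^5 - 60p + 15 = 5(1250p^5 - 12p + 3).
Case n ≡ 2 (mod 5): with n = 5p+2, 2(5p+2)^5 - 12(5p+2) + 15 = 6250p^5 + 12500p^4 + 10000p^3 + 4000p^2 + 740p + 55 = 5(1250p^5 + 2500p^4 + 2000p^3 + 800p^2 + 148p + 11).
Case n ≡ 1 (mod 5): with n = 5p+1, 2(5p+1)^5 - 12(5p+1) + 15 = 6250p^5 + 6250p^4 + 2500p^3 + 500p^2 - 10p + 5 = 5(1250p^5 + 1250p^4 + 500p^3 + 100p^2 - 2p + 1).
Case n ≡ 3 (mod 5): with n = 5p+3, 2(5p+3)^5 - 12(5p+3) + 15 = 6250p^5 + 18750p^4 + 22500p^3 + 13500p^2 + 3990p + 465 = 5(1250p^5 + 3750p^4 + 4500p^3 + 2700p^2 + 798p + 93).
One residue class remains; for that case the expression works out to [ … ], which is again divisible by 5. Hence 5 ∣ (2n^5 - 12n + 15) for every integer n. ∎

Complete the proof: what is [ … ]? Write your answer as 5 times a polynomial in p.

5(1250p^5 + 5000p^4 + 8000p^3 + 6400p^2 + 2548p + 403)

Only n ≡ 4 (mod 5) is unaccounted for. Put n = 5p+4:
2(5p+4)^5 - 12(5p+4) + 15 expands to 6250p^5 + 25000p^4 + 40000p^3 + 32000p^2 + 12740p + 2015,
and factoring out 5 leaves 5(1250p^5 + 5000p^4 + 8000p^3 + 6400p^2 + 2548p + 403).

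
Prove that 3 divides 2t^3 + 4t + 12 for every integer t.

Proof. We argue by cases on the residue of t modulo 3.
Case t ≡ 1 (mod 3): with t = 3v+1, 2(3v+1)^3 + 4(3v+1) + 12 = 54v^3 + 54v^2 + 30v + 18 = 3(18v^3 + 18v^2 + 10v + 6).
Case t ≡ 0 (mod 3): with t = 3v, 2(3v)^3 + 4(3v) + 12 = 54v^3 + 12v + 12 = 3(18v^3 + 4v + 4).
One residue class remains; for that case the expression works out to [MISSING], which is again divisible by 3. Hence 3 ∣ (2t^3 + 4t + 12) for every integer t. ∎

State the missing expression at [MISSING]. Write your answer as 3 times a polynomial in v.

3(18v^3 + 36v^2 + 28v + 12)

The residues treated are {1, 0}, so the missing case is t ≡ 2 (mod 3); write t = 3v+2.
Then 2(3v+2)^3 + 4(3v+2) + 12 = 54v^3 + 108v^2 + 84v + 36 = 3(18v^3 + 36v^2 + 28v + 12).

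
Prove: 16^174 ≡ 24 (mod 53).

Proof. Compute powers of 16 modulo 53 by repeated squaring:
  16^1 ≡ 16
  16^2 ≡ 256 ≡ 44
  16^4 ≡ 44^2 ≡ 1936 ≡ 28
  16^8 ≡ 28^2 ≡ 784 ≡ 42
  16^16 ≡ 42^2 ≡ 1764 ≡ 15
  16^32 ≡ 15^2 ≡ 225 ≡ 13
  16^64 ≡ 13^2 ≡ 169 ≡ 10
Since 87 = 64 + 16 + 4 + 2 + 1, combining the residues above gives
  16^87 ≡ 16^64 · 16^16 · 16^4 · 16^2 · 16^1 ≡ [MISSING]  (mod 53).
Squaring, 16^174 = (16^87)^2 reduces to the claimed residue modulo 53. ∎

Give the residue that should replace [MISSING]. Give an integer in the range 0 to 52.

36

Multiply the listed residues: 10 · 15 · 28 · 44 · 16 = 150 → 4200 → 184800 → 2956800.
Reducing modulo 53: 2956800 = 55788·53 + 36, so 16^87 ≡ 36.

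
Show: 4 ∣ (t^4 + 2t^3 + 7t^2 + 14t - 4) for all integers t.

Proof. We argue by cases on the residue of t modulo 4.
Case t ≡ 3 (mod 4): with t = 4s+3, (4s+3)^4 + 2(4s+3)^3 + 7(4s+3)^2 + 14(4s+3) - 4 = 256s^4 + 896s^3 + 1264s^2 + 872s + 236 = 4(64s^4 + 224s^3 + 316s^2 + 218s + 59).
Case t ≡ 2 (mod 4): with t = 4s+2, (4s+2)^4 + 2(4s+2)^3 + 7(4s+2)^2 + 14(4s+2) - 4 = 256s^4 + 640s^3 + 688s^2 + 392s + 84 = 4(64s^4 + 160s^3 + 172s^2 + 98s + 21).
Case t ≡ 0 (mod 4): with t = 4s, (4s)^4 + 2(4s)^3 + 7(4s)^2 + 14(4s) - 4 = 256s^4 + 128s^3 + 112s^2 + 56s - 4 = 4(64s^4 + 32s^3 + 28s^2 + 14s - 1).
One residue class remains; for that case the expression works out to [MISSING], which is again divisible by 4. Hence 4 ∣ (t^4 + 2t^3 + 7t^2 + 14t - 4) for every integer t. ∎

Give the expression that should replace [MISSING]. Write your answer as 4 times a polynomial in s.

The residues treated are {3, 2, 0}, so the missing case is t ≡ 1 (mod 4); write t = 4s+1.
Then (4s+1)^4 + 2(4s+1)^3 + 7(4s+1)^2 + 14(4s+1) - 4 = 256s^4 + 384s^3 + 304s^2 + 152s + 20 = 4(64s^4 + 96s^3 + 76s^2 + 38s + 5).

4(64s^4 + 96s^3 + 76s^2 + 38s + 5)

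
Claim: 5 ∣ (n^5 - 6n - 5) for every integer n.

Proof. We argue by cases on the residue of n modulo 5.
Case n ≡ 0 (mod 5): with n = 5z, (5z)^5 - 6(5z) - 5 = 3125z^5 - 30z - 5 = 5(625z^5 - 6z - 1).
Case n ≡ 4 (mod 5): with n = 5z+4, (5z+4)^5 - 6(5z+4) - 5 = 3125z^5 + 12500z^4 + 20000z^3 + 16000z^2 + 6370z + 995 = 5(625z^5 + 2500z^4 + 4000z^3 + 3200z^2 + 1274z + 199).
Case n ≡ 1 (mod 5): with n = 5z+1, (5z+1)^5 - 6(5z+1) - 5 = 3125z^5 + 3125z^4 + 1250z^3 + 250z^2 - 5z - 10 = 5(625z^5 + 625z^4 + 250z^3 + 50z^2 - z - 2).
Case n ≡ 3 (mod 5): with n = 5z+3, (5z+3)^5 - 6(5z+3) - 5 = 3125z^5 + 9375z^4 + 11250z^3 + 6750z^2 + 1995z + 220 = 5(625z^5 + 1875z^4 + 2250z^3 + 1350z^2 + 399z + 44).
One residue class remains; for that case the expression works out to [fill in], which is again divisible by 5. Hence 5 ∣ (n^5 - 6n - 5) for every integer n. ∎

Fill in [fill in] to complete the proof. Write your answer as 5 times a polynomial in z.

The residues treated are {0, 4, 1, 3}, so the missing case is n ≡ 2 (mod 5); write n = 5z+2.
Then (5z+2)^5 - 6(5z+2) - 5 = 3125z^5 + 6250z^4 + 5000z^3 + 2000z^2 + 370z + 15 = 5(625z^5 + 1250z^4 + 1000z^3 + 400z^2 + 74z + 3).

5(625z^5 + 1250z^4 + 1000z^3 + 400z^2 + 74z + 3)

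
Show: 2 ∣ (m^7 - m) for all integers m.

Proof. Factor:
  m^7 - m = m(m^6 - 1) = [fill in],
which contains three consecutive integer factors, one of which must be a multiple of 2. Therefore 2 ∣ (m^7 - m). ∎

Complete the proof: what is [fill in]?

m^6 - 1 = (m^2 - 1)(m^4 + m^2 + 1), and m^2 - 1 = (m-1)(m+1).
So m(m^6 - 1) = (m - 1)m(m + 1)(m^4 + m^2 + 1).

(m - 1)m(m + 1)(m^4 + m^2 + 1)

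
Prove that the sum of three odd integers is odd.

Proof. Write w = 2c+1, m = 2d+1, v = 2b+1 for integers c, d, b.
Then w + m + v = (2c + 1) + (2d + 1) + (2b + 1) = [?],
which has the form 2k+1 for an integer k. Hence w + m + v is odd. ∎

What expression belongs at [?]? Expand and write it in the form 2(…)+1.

(2c + 1) + (2d + 1) + (2b + 1) = 2b + 2c + 2d + 3
= 2(b + c + d + 1) + 1.
Since b + c + d + 1 is an integer, the sum is of the form 2k+1 for an integer k.

2(b + c + d + 1) + 1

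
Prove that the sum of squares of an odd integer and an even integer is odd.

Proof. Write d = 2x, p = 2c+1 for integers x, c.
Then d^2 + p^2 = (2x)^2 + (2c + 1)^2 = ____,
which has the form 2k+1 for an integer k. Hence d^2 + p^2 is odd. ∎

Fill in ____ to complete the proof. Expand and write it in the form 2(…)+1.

2(2c^2 + 2c + 2x^2) + 1

(2x)^2 + (2c + 1)^2 = 4c^2 + 4c + 4x^2 + 1
= 2(2c^2 + 2c + 2x^2) + 1.
Since 2c^2 + 2c + 2x^2 is an integer, the sum of squares is of the form 2k+1 for an integer k.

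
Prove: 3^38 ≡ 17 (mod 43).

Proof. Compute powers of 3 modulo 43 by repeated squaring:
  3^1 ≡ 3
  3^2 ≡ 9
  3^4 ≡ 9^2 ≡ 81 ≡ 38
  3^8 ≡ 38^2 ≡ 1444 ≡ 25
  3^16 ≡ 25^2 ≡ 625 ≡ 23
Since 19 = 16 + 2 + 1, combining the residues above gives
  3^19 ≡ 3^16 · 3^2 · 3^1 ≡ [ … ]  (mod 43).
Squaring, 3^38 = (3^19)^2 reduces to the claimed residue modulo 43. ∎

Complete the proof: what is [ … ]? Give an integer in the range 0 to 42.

19

3^16 · 3^2 · 3^1 ≡ 23 · 9 · 3 = 621.
621 mod 43 = 19, so 3^19 ≡ 19 (mod 43).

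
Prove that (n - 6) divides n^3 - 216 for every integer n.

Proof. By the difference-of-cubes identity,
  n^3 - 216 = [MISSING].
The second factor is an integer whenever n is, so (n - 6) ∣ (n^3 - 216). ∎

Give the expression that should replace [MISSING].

a^3 - b^3 = (a - b)(a^2 + ab + b^2). With a = n, b = 6:
n^3 - 216 = (n - 6)(n^2 + 6n + 36).

(n - 6)(n^2 + 6n + 36)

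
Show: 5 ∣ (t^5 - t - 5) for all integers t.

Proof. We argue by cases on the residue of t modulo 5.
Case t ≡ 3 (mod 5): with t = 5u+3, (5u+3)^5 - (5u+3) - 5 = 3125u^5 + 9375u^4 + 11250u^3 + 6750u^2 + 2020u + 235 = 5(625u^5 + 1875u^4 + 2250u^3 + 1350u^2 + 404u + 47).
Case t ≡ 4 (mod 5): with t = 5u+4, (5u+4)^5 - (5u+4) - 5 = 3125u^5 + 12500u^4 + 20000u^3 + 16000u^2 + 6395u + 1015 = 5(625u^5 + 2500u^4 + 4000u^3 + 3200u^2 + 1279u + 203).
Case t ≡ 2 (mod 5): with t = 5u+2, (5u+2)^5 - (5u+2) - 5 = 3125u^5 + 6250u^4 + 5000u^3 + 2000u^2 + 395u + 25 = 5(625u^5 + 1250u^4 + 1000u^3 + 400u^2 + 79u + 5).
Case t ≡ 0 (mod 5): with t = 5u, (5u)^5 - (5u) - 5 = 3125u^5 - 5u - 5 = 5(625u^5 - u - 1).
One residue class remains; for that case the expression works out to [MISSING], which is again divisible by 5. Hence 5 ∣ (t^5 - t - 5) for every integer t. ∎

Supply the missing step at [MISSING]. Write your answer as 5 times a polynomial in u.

The residues treated are {3, 4, 2, 0}, so the missing case is t ≡ 1 (mod 5); write t = 5u+1.
Then (5u+1)^5 - (5u+1) - 5 = 3125u^5 + 3125u^4 + 1250u^3 + 250u^2 + 20u - 5 = 5(625u^5 + 625u^4 + 250u^3 + 50u^2 + 4u - 1).

5(625u^5 + 625u^4 + 250u^3 + 50u^2 + 4u - 1)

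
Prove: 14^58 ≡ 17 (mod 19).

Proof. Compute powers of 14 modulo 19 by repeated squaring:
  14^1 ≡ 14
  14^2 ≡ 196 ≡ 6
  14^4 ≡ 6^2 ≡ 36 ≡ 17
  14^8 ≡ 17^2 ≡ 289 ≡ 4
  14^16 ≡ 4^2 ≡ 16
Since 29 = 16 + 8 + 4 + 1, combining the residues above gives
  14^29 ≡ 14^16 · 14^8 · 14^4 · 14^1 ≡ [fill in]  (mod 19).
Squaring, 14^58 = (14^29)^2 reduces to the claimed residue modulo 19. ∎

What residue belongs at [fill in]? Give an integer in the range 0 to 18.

13

14^16 · 14^8 · 14^4 · 14^1 ≡ 16 · 4 · 17 · 14 = 15232.
15232 mod 19 = 13, so 14^29 ≡ 13 (mod 19).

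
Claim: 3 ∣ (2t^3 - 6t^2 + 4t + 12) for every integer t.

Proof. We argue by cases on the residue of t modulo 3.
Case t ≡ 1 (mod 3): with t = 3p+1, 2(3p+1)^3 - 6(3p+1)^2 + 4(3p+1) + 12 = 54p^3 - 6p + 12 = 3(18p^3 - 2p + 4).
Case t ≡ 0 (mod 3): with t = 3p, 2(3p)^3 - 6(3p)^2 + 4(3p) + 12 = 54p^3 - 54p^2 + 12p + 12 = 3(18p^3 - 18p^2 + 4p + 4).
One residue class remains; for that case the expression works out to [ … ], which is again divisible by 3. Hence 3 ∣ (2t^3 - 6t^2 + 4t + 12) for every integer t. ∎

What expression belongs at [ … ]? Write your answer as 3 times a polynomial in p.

3(18p^3 + 18p^2 + 4p + 4)

Only t ≡ 2 (mod 3) is unaccounted for. Put t = 3p+2:
2(3p+2)^3 - 6(3p+2)^2 + 4(3p+2) + 12 expands to 54p^3 + 54p^2 + 12p + 12,
and factoring out 3 leaves 3(18p^3 + 18p^2 + 4p + 4).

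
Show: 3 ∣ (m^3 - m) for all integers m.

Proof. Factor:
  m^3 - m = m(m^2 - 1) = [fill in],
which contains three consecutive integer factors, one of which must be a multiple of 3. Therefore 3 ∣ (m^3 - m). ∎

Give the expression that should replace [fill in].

(m - 1)m(m + 1)

m(m^2 - 1) = m(m - 1)(m + 1) = (m - 1)m(m + 1).
These three factors are consecutive integers, so their product is divisible by 3.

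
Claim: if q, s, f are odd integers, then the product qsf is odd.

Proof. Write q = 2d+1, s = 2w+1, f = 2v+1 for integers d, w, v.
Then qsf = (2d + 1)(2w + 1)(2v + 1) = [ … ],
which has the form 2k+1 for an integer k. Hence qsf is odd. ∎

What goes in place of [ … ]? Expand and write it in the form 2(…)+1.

2(4dvw + 2dv + 2dw + d + 2vw + v + w) + 1

Expanding: (2d + 1)(2w + 1)(2v + 1) = 8dvw + 4dv + 4dw + 2d + 4vw + 2v + 2w + 1.
Every term except the constant is even, so this is 2(4dvw + 2dv + 2dw + d + 2vw + v + w) + 1,
and 4dvw + 2dv + 2dw + d + 2vw + v + w ∈ ℤ gives the required form.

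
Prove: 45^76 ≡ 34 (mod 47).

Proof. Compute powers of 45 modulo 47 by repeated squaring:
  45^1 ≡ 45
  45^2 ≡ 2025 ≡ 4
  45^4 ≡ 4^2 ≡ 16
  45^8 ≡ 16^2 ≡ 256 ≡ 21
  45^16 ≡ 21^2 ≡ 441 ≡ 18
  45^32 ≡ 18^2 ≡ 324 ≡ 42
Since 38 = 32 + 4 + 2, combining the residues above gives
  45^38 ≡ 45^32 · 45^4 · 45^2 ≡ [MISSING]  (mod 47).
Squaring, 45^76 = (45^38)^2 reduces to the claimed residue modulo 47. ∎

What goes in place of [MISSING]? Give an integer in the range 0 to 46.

9

Multiply the listed residues: 42 · 16 · 4 = 672 → 2688.
Reducing modulo 47: 2688 = 57·47 + 9, so 45^38 ≡ 9.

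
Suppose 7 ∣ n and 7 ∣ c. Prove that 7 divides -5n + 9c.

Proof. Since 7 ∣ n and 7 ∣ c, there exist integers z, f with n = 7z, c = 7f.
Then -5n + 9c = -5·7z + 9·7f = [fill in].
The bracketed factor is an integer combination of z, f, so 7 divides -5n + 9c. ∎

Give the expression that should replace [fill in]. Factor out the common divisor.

7(9f - 5z)

Pull the common 7 out of every term: -5·7z + 9·7f = 7(9f - 5z).
9f - 5z is an integer, which exhibits the divisibility.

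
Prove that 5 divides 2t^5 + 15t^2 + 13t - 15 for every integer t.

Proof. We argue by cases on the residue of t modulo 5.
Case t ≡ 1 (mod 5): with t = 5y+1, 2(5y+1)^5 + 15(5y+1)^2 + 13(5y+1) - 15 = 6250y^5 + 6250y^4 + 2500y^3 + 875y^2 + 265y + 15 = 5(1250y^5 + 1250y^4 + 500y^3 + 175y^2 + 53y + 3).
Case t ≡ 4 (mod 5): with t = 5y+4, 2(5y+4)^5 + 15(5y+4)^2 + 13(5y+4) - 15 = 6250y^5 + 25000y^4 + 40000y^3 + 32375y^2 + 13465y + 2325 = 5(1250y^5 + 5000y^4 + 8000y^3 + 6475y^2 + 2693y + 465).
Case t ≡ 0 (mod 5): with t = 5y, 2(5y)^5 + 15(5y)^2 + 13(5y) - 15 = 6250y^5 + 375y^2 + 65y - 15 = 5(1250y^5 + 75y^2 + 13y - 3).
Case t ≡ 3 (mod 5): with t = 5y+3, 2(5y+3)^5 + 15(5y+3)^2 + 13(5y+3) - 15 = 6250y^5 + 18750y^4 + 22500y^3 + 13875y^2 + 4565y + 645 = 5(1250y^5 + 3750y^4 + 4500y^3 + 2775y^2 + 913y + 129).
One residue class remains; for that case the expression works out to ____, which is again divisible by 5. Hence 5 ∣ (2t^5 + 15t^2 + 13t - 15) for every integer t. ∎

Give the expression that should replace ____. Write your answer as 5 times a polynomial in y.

5(1250y^5 + 2500y^4 + 2000y^3 + 875y^2 + 233y + 27)

The residues treated are {1, 4, 0, 3}, so the missing case is t ≡ 2 (mod 5); write t = 5y+2.
Then 2(5y+2)^5 + 15(5y+2)^2 + 13(5y+2) - 15 = 6250y^5 + 12500y^4 + 10000y^3 + 4375y^2 + 1165y + 135 = 5(1250y^5 + 2500y^4 + 2000y^3 + 875y^2 + 233y + 27).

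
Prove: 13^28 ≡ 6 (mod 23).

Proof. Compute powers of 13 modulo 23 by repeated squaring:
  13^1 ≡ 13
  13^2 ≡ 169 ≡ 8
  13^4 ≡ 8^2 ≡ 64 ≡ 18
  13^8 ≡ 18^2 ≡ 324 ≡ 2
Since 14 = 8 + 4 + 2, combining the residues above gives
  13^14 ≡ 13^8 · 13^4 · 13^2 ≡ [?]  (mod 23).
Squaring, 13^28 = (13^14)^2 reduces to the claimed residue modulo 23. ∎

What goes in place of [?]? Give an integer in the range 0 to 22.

13^8 · 13^4 · 13^2 ≡ 2 · 18 · 8 = 288.
288 mod 23 = 12, so 13^14 ≡ 12 (mod 23).

12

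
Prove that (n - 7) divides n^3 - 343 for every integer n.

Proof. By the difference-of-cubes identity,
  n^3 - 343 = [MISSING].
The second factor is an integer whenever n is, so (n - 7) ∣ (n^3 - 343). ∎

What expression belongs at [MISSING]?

Polynomial division of n^3 - 343 by n - 7 leaves remainder 0 and quotient n^2 + 7n + 49.
Hence n^3 - 343 = (n - 7)(n^2 + 7n + 49).

(n - 7)(n^2 + 7n + 49)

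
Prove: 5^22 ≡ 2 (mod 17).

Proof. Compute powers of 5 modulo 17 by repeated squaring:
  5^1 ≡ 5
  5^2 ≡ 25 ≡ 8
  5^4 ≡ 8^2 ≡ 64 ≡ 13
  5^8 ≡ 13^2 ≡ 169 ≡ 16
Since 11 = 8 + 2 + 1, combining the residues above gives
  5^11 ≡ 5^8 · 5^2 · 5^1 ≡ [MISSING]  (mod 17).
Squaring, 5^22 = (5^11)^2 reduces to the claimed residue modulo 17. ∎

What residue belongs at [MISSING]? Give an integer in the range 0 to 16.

11

Multiply the listed residues: 16 · 8 · 5 = 128 → 640.
Reducing modulo 17: 640 = 37·17 + 11, so 5^11 ≡ 11.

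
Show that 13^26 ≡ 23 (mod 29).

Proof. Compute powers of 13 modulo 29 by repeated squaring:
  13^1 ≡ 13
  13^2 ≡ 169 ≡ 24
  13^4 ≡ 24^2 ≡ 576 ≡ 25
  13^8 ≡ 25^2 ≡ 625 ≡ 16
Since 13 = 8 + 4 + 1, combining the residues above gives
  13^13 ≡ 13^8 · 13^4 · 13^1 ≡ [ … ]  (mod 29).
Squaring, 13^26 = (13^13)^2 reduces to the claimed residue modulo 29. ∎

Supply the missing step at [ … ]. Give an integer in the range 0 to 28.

13^8 · 13^4 · 13^1 ≡ 16 · 25 · 13 = 5200.
5200 mod 29 = 9, so 13^13 ≡ 9 (mod 29).

9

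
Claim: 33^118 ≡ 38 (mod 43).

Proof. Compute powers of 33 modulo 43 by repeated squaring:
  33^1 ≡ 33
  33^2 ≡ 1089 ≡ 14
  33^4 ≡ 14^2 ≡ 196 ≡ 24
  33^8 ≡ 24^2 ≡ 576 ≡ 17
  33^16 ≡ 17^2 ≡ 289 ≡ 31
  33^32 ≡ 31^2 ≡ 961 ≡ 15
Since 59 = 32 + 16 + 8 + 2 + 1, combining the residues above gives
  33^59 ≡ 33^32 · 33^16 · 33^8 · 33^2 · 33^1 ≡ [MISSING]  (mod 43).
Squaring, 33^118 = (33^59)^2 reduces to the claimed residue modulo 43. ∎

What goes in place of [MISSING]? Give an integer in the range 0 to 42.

Multiply the listed residues: 15 · 31 · 17 · 14 · 33 = 465 → 7905 → 110670 → 3652110.
Reducing modulo 43: 3652110 = 84932·43 + 34, so 33^59 ≡ 34.

34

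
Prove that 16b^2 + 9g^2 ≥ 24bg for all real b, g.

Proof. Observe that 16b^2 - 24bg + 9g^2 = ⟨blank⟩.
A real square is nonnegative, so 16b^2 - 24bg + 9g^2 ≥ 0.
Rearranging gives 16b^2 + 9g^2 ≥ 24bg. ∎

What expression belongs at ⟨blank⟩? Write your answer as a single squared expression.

16b^2 - 24bg + 9g^2 is a perfect-square trinomial: the outer terms are (4b)^2 and (3g)^2, and the cross term is -2·4b·3g.
So 16b^2 - 24bg + 9g^2 = (4b - 3g)^2 ≥ 0.

(4b - 3g)^2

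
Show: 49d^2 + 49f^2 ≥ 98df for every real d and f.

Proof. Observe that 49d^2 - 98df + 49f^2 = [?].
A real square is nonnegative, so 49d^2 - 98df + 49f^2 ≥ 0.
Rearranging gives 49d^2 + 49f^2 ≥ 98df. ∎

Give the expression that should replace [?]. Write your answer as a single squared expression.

(7d - 7f)^2

The leading and trailing coefficients are 7^2 and 7^2, and 98 = 2·7·7, so the trinomial is (7d - 7f)^2.
Hence 49d^2 - 98df + 49f^2 ≥ 0.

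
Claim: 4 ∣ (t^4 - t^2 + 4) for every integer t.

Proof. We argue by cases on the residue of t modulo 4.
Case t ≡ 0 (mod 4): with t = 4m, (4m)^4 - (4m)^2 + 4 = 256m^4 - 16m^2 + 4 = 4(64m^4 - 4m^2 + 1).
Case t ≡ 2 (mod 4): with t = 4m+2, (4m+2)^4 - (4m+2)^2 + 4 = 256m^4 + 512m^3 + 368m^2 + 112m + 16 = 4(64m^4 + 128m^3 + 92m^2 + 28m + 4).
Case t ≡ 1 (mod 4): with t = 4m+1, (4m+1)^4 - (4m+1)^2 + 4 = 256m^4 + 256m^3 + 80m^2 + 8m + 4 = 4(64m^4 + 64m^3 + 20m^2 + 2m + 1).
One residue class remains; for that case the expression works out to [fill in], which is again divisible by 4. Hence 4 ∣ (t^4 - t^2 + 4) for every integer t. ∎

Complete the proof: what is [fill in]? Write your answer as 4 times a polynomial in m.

The residues treated are {0, 2, 1}, so the missing case is t ≡ 3 (mod 4); write t = 4m+3.
Then (4m+3)^4 - (4m+3)^2 + 4 = 256m^4 + 768m^3 + 848m^2 + 408m + 76 = 4(64m^4 + 192m^3 + 212m^2 + 102m + 19).

4(64m^4 + 192m^3 + 212m^2 + 102m + 19)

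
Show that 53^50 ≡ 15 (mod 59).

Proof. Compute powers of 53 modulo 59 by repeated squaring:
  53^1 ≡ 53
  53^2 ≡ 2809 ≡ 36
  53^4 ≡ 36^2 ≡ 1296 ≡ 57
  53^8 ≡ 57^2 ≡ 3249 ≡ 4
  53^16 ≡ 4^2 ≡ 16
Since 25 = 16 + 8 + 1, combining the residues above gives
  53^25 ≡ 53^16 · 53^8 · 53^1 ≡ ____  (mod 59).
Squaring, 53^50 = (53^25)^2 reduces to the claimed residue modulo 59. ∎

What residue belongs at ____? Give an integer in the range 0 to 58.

53^16 · 53^8 · 53^1 ≡ 16 · 4 · 53 = 3392.
3392 mod 59 = 29, so 53^25 ≡ 29 (mod 59).

29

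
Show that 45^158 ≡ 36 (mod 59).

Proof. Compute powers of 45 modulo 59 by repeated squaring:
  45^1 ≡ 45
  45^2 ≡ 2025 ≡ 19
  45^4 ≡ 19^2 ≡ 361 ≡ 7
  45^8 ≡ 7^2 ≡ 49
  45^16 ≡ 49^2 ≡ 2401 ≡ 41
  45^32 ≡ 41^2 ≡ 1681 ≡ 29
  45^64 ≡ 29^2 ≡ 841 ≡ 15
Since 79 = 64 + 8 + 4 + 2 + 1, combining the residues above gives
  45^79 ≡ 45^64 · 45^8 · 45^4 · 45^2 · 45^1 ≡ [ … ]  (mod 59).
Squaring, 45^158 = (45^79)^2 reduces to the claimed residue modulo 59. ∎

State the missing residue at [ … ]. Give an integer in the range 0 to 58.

53

Multiply the listed residues: 15 · 49 · 7 · 19 · 45 = 735 → 5145 → 97755 → 4398975.
Reducing modulo 59: 4398975 = 74558·59 + 53, so 45^79 ≡ 53.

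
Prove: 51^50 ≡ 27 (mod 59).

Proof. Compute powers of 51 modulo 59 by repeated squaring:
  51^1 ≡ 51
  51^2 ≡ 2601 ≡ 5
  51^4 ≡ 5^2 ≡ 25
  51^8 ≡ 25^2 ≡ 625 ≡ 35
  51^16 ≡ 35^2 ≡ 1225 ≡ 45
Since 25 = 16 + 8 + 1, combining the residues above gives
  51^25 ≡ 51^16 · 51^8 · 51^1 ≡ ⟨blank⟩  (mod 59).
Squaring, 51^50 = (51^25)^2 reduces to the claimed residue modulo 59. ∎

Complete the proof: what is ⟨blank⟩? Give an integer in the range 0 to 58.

Multiply the listed residues: 45 · 35 · 51 = 1575 → 80325.
Reducing modulo 59: 80325 = 1361·59 + 26, so 51^25 ≡ 26.

26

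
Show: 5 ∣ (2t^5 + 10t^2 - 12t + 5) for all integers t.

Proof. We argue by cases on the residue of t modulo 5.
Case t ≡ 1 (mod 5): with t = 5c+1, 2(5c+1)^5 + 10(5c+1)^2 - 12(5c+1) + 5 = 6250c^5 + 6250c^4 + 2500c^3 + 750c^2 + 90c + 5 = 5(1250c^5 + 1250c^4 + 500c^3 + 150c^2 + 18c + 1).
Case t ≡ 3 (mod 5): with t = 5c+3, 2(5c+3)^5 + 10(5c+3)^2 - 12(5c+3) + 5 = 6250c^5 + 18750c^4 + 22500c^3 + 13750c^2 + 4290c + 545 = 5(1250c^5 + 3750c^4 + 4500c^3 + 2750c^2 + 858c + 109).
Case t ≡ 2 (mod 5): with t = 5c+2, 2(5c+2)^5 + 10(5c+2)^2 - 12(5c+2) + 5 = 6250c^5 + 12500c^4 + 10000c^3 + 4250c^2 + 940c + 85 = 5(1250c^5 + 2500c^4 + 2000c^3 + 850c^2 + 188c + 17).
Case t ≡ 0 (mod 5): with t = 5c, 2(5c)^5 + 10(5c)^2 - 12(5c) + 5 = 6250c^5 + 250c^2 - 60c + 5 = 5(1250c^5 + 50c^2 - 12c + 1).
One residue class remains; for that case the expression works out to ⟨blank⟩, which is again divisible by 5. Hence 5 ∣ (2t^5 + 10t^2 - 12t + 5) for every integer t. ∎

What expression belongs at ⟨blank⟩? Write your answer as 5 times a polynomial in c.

5(1250c^5 + 5000c^4 + 8000c^3 + 6450c^2 + 2628c + 433)

Only t ≡ 4 (mod 5) is unaccounted for. Put t = 5c+4:
2(5c+4)^5 + 10(5c+4)^2 - 12(5c+4) + 5 expands to 6250c^5 + 25000c^4 + 40000c^3 + 32250c^2 + 13140c + 2165,
and factoring out 5 leaves 5(1250c^5 + 5000c^4 + 8000c^3 + 6450c^2 + 2628c + 433).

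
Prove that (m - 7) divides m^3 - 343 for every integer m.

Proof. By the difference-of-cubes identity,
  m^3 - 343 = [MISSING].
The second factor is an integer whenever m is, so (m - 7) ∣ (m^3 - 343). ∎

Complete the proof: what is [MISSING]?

(m - 7)(m^2 + 7m + 49)

a^3 - b^3 = (a - b)(a^2 + ab + b^2). With a = m, b = 7:
m^3 - 343 = (m - 7)(m^2 + 7m + 49).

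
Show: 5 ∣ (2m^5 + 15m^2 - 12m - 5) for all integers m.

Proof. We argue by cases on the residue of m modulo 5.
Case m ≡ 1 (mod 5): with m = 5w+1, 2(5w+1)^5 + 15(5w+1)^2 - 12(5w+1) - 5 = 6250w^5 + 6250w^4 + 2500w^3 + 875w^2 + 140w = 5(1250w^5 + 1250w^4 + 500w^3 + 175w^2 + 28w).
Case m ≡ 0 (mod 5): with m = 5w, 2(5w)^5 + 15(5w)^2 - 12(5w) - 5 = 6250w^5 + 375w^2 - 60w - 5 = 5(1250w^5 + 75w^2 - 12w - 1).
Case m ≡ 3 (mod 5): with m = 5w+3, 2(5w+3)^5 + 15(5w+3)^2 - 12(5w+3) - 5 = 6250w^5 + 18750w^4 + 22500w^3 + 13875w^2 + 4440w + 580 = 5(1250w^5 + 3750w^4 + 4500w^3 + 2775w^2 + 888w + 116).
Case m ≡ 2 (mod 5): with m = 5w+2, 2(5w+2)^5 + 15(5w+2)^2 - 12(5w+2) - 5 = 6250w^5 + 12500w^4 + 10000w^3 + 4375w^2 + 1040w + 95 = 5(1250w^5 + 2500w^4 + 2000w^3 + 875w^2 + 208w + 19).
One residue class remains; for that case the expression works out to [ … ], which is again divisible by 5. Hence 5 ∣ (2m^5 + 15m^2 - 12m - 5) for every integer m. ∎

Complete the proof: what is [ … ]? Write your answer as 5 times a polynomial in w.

The residues treated are {1, 0, 3, 2}, so the missing case is m ≡ 4 (mod 5); write m = 5w+4.
Then 2(5w+4)^5 + 15(5w+4)^2 - 12(5w+4) - 5 = 6250w^5 + 25000w^4 + 40000w^3 + 32375w^2 + 13340w + 2235 = 5(1250w^5 + 5000w^4 + 8000w^3 + 6475w^2 + 2668w + 447).

5(1250w^5 + 5000w^4 + 8000w^3 + 6475w^2 + 2668w + 447)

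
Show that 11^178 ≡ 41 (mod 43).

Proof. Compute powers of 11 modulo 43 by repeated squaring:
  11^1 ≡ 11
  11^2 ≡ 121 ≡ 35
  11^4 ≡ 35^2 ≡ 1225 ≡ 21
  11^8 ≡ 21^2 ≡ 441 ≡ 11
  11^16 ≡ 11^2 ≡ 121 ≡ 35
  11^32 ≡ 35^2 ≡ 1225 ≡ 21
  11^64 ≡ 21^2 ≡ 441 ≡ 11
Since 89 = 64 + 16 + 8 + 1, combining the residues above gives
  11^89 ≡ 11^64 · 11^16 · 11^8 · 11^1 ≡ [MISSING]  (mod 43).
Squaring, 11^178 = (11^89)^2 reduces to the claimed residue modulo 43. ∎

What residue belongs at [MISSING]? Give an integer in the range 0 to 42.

11^64 · 11^16 · 11^8 · 11^1 ≡ 11 · 35 · 11 · 11 = 46585.
46585 mod 43 = 16, so 11^89 ≡ 16 (mod 43).

16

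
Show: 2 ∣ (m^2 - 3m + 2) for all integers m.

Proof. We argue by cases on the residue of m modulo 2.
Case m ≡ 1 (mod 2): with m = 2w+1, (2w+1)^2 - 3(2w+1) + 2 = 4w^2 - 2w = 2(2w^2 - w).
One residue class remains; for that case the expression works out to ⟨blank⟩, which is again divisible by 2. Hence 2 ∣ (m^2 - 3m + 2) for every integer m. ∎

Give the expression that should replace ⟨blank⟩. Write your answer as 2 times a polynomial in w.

Only m ≡ 0 (mod 2) is unaccounted for. Put m = 2w:
(2w)^2 - 3(2w) + 2 expands to 4w^2 - 6w + 2,
and factoring out 2 leaves 2(2w^2 - 3w + 1).

2(2w^2 - 3w + 1)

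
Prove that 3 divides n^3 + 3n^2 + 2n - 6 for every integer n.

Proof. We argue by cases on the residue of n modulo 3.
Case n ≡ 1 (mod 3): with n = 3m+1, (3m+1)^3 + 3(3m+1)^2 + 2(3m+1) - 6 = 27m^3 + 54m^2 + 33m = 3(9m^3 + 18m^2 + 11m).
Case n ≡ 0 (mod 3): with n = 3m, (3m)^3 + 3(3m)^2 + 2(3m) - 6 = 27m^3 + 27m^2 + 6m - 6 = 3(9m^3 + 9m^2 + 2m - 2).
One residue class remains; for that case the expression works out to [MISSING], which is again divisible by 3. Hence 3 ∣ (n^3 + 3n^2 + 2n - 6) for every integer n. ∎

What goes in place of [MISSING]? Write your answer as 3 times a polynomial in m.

3(9m^3 + 27m^2 + 26m + 6)

Only n ≡ 2 (mod 3) is unaccounted for. Put n = 3m+2:
(3m+2)^3 + 3(3m+2)^2 + 2(3m+2) - 6 expands to 27m^3 + 81m^2 + 78m + 18,
and factoring out 3 leaves 3(9m^3 + 27m^2 + 26m + 6).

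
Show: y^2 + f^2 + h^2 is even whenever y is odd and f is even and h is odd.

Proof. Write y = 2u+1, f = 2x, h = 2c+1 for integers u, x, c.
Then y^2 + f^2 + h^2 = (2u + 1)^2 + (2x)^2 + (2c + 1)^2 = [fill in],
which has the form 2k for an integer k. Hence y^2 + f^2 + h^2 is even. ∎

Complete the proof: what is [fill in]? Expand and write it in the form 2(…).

2(2c^2 + 2c + 2u^2 + 2u + 2x^2 + 1)

Expanding: (2u + 1)^2 + (2x)^2 + (2c + 1)^2 = 4c^2 + 4c + 4u^2 + 4u + 4x^2 + 2.
Every term is even; pulling out the factor of 2 gives 2(2c^2 + 2c + 2u^2 + 2u + 2x^2 + 1).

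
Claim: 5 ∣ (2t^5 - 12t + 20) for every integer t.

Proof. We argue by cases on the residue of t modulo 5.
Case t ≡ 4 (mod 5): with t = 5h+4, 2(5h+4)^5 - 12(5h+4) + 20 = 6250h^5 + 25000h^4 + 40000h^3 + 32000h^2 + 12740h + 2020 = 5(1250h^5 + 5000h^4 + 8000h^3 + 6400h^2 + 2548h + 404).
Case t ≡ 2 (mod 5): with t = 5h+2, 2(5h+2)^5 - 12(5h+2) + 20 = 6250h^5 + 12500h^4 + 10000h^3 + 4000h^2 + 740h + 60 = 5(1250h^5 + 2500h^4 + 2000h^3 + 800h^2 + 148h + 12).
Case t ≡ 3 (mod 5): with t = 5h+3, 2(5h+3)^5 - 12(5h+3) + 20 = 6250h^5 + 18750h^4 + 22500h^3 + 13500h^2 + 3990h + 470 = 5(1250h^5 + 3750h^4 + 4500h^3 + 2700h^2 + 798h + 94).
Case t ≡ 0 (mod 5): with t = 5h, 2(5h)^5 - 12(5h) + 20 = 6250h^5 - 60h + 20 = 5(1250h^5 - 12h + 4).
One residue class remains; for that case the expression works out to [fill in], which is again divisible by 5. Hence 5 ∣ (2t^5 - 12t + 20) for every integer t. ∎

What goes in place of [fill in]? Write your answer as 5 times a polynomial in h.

5(1250h^5 + 1250h^4 + 500h^3 + 100h^2 - 2h + 2)

Only t ≡ 1 (mod 5) is unaccounted for. Put t = 5h+1:
2(5h+1)^5 - 12(5h+1) + 20 expands to 6250h^5 + 6250h^4 + 2500h^3 + 500h^2 - 10h + 10,
and factoring out 5 leaves 5(1250h^5 + 1250h^4 + 500h^3 + 100h^2 - 2h + 2).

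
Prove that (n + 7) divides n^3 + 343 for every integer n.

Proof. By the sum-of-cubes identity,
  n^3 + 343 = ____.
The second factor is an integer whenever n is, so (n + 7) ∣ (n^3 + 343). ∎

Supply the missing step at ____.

a^3 + b^3 = (a + b)(a^2 - ab + b^2). With a = n, b = 7:
n^3 + 343 = (n + 7)(n^2 - 7n + 49).

(n + 7)(n^2 - 7n + 49)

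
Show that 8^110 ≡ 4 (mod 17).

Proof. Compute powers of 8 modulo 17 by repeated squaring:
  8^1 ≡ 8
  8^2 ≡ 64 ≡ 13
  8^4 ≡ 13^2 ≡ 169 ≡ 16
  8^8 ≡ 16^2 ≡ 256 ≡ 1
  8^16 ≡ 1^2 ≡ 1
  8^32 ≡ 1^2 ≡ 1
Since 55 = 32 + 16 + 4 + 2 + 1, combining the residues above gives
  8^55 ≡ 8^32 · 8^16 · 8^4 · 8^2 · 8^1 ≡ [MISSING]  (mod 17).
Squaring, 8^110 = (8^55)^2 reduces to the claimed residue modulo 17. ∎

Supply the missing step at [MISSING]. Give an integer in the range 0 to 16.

15

Multiply the listed residues: 1 · 1 · 16 · 13 · 8 = 1 → 16 → 208 → 1664.
Reducing modulo 17: 1664 = 97·17 + 15, so 8^55 ≡ 15.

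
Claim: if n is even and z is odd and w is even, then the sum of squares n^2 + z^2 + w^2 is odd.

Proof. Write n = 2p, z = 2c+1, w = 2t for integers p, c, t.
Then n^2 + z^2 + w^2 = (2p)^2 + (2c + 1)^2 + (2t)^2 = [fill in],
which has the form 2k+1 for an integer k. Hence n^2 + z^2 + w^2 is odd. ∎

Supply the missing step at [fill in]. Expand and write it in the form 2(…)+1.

2(2c^2 + 2c + 2p^2 + 2t^2) + 1

(2p)^2 + (2c + 1)^2 + (2t)^2 = 4c^2 + 4c + 4p^2 + 4t^2 + 1
= 2(2c^2 + 2c + 2p^2 + 2t^2) + 1.
Since 2c^2 + 2c + 2p^2 + 2t^2 is an integer, the sum of squares is of the form 2k+1 for an integer k.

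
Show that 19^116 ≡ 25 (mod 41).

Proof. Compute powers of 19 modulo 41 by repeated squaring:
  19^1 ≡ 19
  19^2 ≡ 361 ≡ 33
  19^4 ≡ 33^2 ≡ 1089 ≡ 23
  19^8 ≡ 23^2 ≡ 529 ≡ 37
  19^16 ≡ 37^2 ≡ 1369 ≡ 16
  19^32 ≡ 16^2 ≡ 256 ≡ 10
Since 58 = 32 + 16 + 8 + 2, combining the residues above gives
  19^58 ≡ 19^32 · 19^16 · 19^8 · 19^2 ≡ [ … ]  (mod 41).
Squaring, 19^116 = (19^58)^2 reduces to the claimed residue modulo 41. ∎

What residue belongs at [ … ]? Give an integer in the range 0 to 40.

19^32 · 19^16 · 19^8 · 19^2 ≡ 10 · 16 · 37 · 33 = 195360.
195360 mod 41 = 36, so 19^58 ≡ 36 (mod 41).

36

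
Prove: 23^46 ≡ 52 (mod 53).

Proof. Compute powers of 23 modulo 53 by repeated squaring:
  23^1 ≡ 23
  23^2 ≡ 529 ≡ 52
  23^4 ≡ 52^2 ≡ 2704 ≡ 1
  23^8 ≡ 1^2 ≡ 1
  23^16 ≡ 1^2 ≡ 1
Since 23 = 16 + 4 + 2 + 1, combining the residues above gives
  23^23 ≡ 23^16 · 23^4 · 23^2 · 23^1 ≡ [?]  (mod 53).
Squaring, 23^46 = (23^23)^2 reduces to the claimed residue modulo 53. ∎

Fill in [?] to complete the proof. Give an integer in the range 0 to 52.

Multiply the listed residues: 1 · 1 · 52 · 23 = 1 → 52 → 1196.
Reducing modulo 53: 1196 = 22·53 + 30, so 23^23 ≡ 30.

30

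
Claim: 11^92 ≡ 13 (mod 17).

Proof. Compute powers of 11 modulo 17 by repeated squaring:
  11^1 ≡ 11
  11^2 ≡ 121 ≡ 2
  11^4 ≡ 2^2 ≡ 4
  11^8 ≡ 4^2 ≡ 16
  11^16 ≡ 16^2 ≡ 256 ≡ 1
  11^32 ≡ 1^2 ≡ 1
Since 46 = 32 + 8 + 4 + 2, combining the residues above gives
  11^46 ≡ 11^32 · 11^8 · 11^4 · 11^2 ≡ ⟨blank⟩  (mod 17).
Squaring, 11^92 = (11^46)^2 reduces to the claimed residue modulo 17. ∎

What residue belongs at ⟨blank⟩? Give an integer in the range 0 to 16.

9

Multiply the listed residues: 1 · 16 · 4 · 2 = 16 → 64 → 128.
Reducing modulo 17: 128 = 7·17 + 9, so 11^46 ≡ 9.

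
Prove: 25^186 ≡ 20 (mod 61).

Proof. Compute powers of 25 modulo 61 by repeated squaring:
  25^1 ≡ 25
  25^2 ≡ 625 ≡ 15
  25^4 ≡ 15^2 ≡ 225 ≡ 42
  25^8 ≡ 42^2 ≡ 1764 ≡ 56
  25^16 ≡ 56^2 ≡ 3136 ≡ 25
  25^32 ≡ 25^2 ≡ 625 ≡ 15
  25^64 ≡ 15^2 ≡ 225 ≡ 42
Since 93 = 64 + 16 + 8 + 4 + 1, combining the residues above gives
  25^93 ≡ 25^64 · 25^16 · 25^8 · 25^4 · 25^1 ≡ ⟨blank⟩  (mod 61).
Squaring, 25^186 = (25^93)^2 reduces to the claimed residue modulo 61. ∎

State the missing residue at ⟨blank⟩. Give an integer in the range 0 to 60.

9

25^64 · 25^16 · 25^8 · 25^4 · 25^1 ≡ 42 · 25 · 56 · 42 · 25 = 61740000.
61740000 mod 61 = 9, so 25^93 ≡ 9 (mod 61).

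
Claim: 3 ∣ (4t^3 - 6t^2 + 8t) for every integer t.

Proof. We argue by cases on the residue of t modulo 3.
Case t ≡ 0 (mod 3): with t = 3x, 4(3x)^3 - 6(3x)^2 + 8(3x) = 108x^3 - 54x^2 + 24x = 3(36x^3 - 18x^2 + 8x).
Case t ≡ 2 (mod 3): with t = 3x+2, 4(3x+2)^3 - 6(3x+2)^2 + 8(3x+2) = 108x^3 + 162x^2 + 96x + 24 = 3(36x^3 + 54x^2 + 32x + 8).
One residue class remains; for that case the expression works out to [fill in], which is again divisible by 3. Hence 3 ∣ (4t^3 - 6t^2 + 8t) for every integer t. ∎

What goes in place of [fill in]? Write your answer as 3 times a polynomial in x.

3(36x^3 + 18x^2 + 8x + 2)

The residues treated are {0, 2}, so the missing case is t ≡ 1 (mod 3); write t = 3x+1.
Then 4(3x+1)^3 - 6(3x+1)^2 + 8(3x+1) = 108x^3 + 54x^2 + 24x + 6 = 3(36x^3 + 18x^2 + 8x + 2).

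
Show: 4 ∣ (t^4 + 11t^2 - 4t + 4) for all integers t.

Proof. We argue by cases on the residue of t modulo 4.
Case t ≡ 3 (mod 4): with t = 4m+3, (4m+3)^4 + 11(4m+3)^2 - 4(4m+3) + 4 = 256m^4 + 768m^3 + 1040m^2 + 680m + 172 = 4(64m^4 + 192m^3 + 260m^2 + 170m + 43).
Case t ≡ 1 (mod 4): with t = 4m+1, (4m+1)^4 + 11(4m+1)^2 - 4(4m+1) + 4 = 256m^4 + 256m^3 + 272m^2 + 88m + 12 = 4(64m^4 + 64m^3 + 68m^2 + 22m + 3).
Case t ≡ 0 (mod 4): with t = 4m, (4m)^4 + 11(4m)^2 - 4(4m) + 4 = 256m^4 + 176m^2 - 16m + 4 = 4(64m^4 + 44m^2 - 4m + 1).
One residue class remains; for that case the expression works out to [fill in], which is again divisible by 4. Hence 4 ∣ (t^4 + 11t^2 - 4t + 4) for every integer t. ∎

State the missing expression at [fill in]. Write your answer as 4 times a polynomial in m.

Only t ≡ 2 (mod 4) is unaccounted for. Put t = 4m+2:
(4m+2)^4 + 11(4m+2)^2 - 4(4m+2) + 4 expands to 256m^4 + 512m^3 + 560m^2 + 288m + 56,
and factoring out 4 leaves 4(64m^4 + 128m^3 + 140m^2 + 72m + 14).

4(64m^4 + 128m^3 + 140m^2 + 72m + 14)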